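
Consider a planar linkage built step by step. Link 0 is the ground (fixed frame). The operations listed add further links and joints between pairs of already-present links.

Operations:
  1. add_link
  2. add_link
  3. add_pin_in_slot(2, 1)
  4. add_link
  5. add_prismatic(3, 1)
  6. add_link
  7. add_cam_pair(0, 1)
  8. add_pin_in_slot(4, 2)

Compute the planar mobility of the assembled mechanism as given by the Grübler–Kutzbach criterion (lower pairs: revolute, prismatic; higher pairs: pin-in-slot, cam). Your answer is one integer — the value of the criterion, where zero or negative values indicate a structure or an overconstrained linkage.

M = 7

(L,J1,J2)=(1,0,0); link0 fixed
link1: (2,0,0)
link2: (3,0,0)
PS 2-1 [J2]: (3,0,1)
link3: (4,0,1)
P 3-1 [J1]: (4,1,1)
link4: (5,1,1)
C 0-1 [J2]: (5,1,2)
PS 4-2 [J2]: (5,1,3)
Grübler: 3·4 − 2·1 − 3 = 7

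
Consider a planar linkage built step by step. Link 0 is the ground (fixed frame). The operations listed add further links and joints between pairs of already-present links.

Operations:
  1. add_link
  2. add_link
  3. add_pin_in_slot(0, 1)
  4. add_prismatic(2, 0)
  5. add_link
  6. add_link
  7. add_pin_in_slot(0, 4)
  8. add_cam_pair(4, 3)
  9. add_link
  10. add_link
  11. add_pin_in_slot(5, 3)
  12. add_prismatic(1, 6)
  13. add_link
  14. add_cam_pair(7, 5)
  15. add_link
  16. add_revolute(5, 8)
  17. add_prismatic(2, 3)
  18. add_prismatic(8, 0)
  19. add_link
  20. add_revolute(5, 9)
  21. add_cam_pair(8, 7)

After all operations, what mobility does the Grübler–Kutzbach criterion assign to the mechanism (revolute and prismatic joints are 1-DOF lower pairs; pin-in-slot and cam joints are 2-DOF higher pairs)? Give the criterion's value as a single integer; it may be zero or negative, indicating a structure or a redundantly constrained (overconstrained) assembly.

M = 9

[1;0;0] (link 0 is ground)
L+ [2;0;0]
L+ [3;0;0]
PS(0,1)∈J2 [3;0;1]
P(2,0)∈J1 [3;1;1]
L+ [4;1;1]
L+ [5;1;1]
PS(0,4)∈J2 [5;1;2]
C(4,3)∈J2 [5;1;3]
L+ [6;1;3]
L+ [7;1;3]
PS(5,3)∈J2 [7;1;4]
P(1,6)∈J1 [7;2;4]
L+ [8;2;4]
C(7,5)∈J2 [8;2;5]
L+ [9;2;5]
R(5,8)∈J1 [9;3;5]
P(2,3)∈J1 [9;4;5]
P(8,0)∈J1 [9;5;5]
L+ [10;5;5]
R(5,9)∈J1 [10;6;5]
C(8,7)∈J2 [10;6;6]
mobility = 27 − 12 − 6 = 9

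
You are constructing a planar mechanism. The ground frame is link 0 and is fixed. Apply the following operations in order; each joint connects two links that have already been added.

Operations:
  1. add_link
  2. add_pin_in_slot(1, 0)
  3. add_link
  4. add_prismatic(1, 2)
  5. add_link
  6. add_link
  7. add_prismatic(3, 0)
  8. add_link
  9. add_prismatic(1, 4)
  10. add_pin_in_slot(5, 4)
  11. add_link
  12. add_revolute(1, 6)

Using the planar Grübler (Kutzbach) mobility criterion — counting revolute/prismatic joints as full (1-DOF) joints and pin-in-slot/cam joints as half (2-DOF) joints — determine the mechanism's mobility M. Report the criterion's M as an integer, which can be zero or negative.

L=1 J1=0 J2=0
add link → L=2 J1=0 J2=0
PS@1,0 dof=2 J2 → L=2 J1=0 J2=1
add link → L=3 J1=0 J2=1
P@1,2 dof=1 J1 → L=3 J1=1 J2=1
add link → L=4 J1=1 J2=1
add link → L=5 J1=1 J2=1
P@3,0 dof=1 J1 → L=5 J1=2 J2=1
add link → L=6 J1=2 J2=1
P@1,4 dof=1 J1 → L=6 J1=3 J2=1
PS@5,4 dof=2 J2 → L=6 J1=3 J2=2
add link → L=7 J1=3 J2=2
R@1,6 dof=1 J1 → L=7 J1=4 J2=2
M=3(L−1)−2J1−J2=3·6−2·4−2=8

M = 8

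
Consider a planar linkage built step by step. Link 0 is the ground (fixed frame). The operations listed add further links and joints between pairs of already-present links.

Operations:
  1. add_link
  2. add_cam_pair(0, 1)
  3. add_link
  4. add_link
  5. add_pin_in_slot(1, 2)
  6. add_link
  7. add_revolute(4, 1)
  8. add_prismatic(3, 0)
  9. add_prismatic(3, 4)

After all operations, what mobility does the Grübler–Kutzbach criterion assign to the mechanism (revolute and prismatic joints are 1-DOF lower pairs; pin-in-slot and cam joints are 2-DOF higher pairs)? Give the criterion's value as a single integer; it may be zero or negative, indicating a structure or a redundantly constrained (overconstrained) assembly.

link 0 = ground. State L|J1|J2 = 1|0|0
+link1  2|0|0
C(0,1) f=2→J2  2|0|1
+link2  3|0|1
+link3  4|0|1
PS(1,2) f=2→J2  4|0|2
+link4  5|0|2
R(4,1) f=1→J1  5|1|2
P(3,0) f=1→J1  5|2|2
P(3,4) f=1→J1  5|3|2
M = 3(5−1)−2·3−2 = 12−6−2 = 4

M = 4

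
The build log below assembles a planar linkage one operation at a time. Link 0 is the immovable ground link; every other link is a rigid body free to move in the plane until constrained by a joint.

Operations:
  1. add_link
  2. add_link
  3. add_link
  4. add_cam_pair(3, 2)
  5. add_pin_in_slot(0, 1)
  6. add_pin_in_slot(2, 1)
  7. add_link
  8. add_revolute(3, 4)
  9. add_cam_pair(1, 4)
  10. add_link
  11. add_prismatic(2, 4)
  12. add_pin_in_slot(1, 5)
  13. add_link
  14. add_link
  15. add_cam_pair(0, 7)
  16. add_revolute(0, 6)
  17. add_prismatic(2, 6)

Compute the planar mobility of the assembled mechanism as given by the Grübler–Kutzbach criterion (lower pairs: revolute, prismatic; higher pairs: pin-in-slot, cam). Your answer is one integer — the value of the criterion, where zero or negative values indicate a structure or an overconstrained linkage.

M = 7

(L,J1,J2)=(1,0,0); link0 fixed
link1: (2,0,0)
link2: (3,0,0)
link3: (4,0,0)
C 3-2 [J2]: (4,0,1)
PS 0-1 [J2]: (4,0,2)
PS 2-1 [J2]: (4,0,3)
link4: (5,0,3)
R 3-4 [J1]: (5,1,3)
C 1-4 [J2]: (5,1,4)
link5: (6,1,4)
P 2-4 [J1]: (6,2,4)
PS 1-5 [J2]: (6,2,5)
link6: (7,2,5)
link7: (8,2,5)
C 0-7 [J2]: (8,2,6)
R 0-6 [J1]: (8,3,6)
P 2-6 [J1]: (8,4,6)
Grübler: 3·7 − 2·4 − 6 = 7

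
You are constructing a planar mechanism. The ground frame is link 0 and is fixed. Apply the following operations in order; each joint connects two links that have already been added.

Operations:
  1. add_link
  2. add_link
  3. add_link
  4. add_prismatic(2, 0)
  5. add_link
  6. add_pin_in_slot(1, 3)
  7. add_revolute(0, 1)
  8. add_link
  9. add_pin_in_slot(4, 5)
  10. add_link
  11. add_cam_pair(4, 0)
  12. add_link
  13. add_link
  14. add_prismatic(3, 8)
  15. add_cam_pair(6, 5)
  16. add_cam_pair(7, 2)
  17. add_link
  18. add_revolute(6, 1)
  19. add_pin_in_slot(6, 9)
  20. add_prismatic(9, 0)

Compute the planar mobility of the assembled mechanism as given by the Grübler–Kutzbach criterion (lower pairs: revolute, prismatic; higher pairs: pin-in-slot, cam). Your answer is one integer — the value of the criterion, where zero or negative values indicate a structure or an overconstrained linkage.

M = 11

L=1 J1=0 J2=0
add link → L=2 J1=0 J2=0
add link → L=3 J1=0 J2=0
add link → L=4 J1=0 J2=0
P@2,0 dof=1 J1 → L=4 J1=1 J2=0
add link → L=5 J1=1 J2=0
PS@1,3 dof=2 J2 → L=5 J1=1 J2=1
R@0,1 dof=1 J1 → L=5 J1=2 J2=1
add link → L=6 J1=2 J2=1
PS@4,5 dof=2 J2 → L=6 J1=2 J2=2
add link → L=7 J1=2 J2=2
C@4,0 dof=2 J2 → L=7 J1=2 J2=3
add link → L=8 J1=2 J2=3
add link → L=9 J1=2 J2=3
P@3,8 dof=1 J1 → L=9 J1=3 J2=3
C@6,5 dof=2 J2 → L=9 J1=3 J2=4
C@7,2 dof=2 J2 → L=9 J1=3 J2=5
add link → L=10 J1=3 J2=5
R@6,1 dof=1 J1 → L=10 J1=4 J2=5
PS@6,9 dof=2 J2 → L=10 J1=4 J2=6
P@9,0 dof=1 J1 → L=10 J1=5 J2=6
M=3(L−1)−2J1−J2=3·9−2·5−6=11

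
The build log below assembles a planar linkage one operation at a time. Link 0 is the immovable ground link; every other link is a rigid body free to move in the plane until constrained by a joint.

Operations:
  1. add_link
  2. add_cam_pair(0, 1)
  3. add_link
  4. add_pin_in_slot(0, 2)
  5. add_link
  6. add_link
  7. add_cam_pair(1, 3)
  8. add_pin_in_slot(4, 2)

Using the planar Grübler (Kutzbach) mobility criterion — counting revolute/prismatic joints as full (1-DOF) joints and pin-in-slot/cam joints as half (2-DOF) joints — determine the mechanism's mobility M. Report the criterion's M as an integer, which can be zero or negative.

[1;0;0] (link 0 is ground)
L+ [2;0;0]
C(0,1)∈J2 [2;0;1]
L+ [3;0;1]
PS(0,2)∈J2 [3;0;2]
L+ [4;0;2]
L+ [5;0;2]
C(1,3)∈J2 [5;0;3]
PS(4,2)∈J2 [5;0;4]
mobility = 12 − 0 − 4 = 8

M = 8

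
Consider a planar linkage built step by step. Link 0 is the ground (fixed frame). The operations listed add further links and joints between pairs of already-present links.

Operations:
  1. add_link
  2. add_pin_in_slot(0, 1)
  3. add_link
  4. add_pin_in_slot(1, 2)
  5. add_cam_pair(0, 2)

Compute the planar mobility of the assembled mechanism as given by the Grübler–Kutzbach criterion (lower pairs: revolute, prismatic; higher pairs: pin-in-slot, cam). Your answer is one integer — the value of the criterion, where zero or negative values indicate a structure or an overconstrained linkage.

M = 3

ground; <1,0,0>
#1 <2,0,0>
PS:0↔1 J2 <2,0,1>
#2 <3,0,1>
PS:1↔2 J2 <3,0,2>
C:0↔2 J2 <3,0,3>
3×2 − 2×0 − 1×3 = 3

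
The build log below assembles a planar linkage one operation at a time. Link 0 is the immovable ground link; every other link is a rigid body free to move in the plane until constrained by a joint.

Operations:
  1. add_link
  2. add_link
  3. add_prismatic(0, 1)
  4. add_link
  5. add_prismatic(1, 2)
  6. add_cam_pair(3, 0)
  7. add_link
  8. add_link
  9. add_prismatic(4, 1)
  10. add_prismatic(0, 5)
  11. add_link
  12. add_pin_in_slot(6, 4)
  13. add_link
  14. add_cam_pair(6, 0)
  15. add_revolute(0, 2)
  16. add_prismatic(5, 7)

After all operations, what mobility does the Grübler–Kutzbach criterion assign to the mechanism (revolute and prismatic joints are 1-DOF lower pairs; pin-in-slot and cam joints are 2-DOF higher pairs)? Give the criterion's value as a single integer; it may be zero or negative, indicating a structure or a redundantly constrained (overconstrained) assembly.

M = 6

link 0 = ground. State L|J1|J2 = 1|0|0
+link1  2|0|0
+link2  3|0|0
P(0,1) f=1→J1  3|1|0
+link3  4|1|0
P(1,2) f=1→J1  4|2|0
C(3,0) f=2→J2  4|2|1
+link4  5|2|1
+link5  6|2|1
P(4,1) f=1→J1  6|3|1
P(0,5) f=1→J1  6|4|1
+link6  7|4|1
PS(6,4) f=2→J2  7|4|2
+link7  8|4|2
C(6,0) f=2→J2  8|4|3
R(0,2) f=1→J1  8|5|3
P(5,7) f=1→J1  8|6|3
M = 3(8−1)−2·6−3 = 21−12−3 = 6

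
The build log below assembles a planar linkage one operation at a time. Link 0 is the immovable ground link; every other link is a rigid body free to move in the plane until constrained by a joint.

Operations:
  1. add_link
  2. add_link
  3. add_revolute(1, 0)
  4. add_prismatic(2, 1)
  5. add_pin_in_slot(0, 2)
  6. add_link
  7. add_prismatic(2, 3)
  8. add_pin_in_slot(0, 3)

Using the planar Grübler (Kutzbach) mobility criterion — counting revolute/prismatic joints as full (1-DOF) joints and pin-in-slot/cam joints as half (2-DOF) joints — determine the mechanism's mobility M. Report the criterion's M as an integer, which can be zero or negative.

M = 1

[1;0;0] (link 0 is ground)
L+ [2;0;0]
L+ [3;0;0]
R(1,0)∈J1 [3;1;0]
P(2,1)∈J1 [3;2;0]
PS(0,2)∈J2 [3;2;1]
L+ [4;2;1]
P(2,3)∈J1 [4;3;1]
PS(0,3)∈J2 [4;3;2]
mobility = 9 − 6 − 2 = 1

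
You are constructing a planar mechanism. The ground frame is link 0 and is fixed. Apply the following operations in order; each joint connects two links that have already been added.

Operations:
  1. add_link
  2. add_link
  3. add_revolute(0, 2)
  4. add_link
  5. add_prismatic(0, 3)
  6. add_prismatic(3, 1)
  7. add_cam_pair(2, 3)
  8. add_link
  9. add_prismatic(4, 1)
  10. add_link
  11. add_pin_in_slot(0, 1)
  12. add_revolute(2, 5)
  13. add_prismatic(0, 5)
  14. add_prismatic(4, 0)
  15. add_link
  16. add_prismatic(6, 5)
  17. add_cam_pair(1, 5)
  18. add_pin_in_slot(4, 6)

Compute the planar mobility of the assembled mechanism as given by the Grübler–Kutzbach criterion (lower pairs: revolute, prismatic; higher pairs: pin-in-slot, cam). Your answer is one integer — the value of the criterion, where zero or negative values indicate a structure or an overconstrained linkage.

[1;0;0] (link 0 is ground)
L+ [2;0;0]
L+ [3;0;0]
R(0,2)∈J1 [3;1;0]
L+ [4;1;0]
P(0,3)∈J1 [4;2;0]
P(3,1)∈J1 [4;3;0]
C(2,3)∈J2 [4;3;1]
L+ [5;3;1]
P(4,1)∈J1 [5;4;1]
L+ [6;4;1]
PS(0,1)∈J2 [6;4;2]
R(2,5)∈J1 [6;5;2]
P(0,5)∈J1 [6;6;2]
P(4,0)∈J1 [6;7;2]
L+ [7;7;2]
P(6,5)∈J1 [7;8;2]
C(1,5)∈J2 [7;8;3]
PS(4,6)∈J2 [7;8;4]
mobility = 18 − 16 − 4 = -2

M = -2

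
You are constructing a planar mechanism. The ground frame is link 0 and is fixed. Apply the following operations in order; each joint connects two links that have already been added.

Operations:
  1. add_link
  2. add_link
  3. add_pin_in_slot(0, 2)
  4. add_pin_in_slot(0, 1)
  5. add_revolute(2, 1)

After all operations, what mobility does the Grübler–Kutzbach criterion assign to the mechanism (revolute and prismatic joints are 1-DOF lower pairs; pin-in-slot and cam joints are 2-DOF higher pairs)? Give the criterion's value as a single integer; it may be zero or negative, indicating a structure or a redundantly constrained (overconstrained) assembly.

M = 2

link 0 = ground. State L|J1|J2 = 1|0|0
+link1  2|0|0
+link2  3|0|0
PS(0,2) f=2→J2  3|0|1
PS(0,1) f=2→J2  3|0|2
R(2,1) f=1→J1  3|1|2
M = 3(3−1)−2·1−2 = 6−2−2 = 2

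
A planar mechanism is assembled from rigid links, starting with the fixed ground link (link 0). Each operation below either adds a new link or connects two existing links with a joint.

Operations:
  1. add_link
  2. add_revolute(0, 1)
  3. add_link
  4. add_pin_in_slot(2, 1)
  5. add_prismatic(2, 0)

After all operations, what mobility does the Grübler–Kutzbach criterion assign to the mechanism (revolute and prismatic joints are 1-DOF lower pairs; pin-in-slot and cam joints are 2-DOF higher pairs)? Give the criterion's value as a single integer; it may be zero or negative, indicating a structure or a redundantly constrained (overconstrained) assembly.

M = 1

ground; <1,0,0>
#1 <2,0,0>
R:0↔1 J1 <2,1,0>
#2 <3,1,0>
PS:2↔1 J2 <3,1,1>
P:2↔0 J1 <3,2,1>
3×2 − 2×2 − 1×1 = 1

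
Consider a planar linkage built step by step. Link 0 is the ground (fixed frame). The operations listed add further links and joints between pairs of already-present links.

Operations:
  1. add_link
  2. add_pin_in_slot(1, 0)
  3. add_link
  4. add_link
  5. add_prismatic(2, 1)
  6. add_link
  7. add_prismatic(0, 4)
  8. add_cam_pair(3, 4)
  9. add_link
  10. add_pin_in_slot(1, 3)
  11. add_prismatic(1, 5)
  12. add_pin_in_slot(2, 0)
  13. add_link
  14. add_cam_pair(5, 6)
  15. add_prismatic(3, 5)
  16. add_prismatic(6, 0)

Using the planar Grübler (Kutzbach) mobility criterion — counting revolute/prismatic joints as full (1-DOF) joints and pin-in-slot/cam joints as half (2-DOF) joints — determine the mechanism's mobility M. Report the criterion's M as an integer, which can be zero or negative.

ground; <1,0,0>
#1 <2,0,0>
PS:1↔0 J2 <2,0,1>
#2 <3,0,1>
#3 <4,0,1>
P:2↔1 J1 <4,1,1>
#4 <5,1,1>
P:0↔4 J1 <5,2,1>
C:3↔4 J2 <5,2,2>
#5 <6,2,2>
PS:1↔3 J2 <6,2,3>
P:1↔5 J1 <6,3,3>
PS:2↔0 J2 <6,3,4>
#6 <7,3,4>
C:5↔6 J2 <7,3,5>
P:3↔5 J1 <7,4,5>
P:6↔0 J1 <7,5,5>
3×6 − 2×5 − 1×5 = 3

M = 3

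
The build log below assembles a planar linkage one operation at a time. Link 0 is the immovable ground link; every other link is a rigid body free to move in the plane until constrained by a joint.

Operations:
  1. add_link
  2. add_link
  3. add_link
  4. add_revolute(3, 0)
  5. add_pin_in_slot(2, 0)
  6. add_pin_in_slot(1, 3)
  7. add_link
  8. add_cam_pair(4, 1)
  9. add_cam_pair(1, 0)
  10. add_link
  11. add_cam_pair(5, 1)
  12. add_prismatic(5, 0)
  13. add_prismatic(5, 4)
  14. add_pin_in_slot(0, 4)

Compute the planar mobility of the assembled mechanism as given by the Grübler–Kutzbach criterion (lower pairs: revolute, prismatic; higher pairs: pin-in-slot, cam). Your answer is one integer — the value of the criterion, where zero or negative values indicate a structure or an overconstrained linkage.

M = 3

(L,J1,J2)=(1,0,0); link0 fixed
link1: (2,0,0)
link2: (3,0,0)
link3: (4,0,0)
R 3-0 [J1]: (4,1,0)
PS 2-0 [J2]: (4,1,1)
PS 1-3 [J2]: (4,1,2)
link4: (5,1,2)
C 4-1 [J2]: (5,1,3)
C 1-0 [J2]: (5,1,4)
link5: (6,1,4)
C 5-1 [J2]: (6,1,5)
P 5-0 [J1]: (6,2,5)
P 5-4 [J1]: (6,3,5)
PS 0-4 [J2]: (6,3,6)
Grübler: 3·5 − 2·3 − 6 = 3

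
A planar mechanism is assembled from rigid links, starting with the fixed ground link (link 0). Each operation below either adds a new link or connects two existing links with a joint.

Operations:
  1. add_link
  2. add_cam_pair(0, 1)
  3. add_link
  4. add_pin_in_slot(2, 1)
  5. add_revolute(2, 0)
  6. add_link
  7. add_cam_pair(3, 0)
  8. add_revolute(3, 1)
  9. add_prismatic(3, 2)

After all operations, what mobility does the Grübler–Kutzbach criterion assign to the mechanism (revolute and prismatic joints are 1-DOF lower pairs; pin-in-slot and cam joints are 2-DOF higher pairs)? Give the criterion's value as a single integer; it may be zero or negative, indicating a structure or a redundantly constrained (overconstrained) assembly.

(L,J1,J2)=(1,0,0); link0 fixed
link1: (2,0,0)
C 0-1 [J2]: (2,0,1)
link2: (3,0,1)
PS 2-1 [J2]: (3,0,2)
R 2-0 [J1]: (3,1,2)
link3: (4,1,2)
C 3-0 [J2]: (4,1,3)
R 3-1 [J1]: (4,2,3)
P 3-2 [J1]: (4,3,3)
Grübler: 3·3 − 2·3 − 3 = 0

M = 0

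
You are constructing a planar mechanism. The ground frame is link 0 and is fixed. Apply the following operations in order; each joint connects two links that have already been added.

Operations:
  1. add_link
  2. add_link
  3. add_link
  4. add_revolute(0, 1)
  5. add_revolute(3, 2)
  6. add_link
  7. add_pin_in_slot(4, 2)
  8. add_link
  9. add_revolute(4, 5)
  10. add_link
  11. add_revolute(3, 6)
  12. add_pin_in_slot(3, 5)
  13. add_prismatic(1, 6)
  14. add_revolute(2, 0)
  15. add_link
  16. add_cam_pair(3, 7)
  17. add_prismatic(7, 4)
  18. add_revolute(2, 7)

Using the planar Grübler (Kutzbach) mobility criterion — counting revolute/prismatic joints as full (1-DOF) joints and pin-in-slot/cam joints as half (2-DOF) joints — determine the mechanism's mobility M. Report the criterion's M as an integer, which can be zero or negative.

link 0 = ground. State L|J1|J2 = 1|0|0
+link1  2|0|0
+link2  3|0|0
+link3  4|0|0
R(0,1) f=1→J1  4|1|0
R(3,2) f=1→J1  4|2|0
+link4  5|2|0
PS(4,2) f=2→J2  5|2|1
+link5  6|2|1
R(4,5) f=1→J1  6|3|1
+link6  7|3|1
R(3,6) f=1→J1  7|4|1
PS(3,5) f=2→J2  7|4|2
P(1,6) f=1→J1  7|5|2
R(2,0) f=1→J1  7|6|2
+link7  8|6|2
C(3,7) f=2→J2  8|6|3
P(7,4) f=1→J1  8|7|3
R(2,7) f=1→J1  8|8|3
M = 3(8−1)−2·8−3 = 21−16−3 = 2

M = 2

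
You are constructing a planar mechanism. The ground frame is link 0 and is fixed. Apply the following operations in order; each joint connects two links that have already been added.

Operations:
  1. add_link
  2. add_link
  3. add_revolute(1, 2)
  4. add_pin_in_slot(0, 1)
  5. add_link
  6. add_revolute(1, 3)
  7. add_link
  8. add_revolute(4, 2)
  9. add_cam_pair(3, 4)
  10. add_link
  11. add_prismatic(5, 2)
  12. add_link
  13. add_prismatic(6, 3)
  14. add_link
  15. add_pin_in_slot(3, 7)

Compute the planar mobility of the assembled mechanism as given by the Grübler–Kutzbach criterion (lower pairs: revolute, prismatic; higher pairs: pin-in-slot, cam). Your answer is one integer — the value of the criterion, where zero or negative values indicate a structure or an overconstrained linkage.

link 0 = ground. State L|J1|J2 = 1|0|0
+link1  2|0|0
+link2  3|0|0
R(1,2) f=1→J1  3|1|0
PS(0,1) f=2→J2  3|1|1
+link3  4|1|1
R(1,3) f=1→J1  4|2|1
+link4  5|2|1
R(4,2) f=1→J1  5|3|1
C(3,4) f=2→J2  5|3|2
+link5  6|3|2
P(5,2) f=1→J1  6|4|2
+link6  7|4|2
P(6,3) f=1→J1  7|5|2
+link7  8|5|2
PS(3,7) f=2→J2  8|5|3
M = 3(8−1)−2·5−3 = 21−10−3 = 8

M = 8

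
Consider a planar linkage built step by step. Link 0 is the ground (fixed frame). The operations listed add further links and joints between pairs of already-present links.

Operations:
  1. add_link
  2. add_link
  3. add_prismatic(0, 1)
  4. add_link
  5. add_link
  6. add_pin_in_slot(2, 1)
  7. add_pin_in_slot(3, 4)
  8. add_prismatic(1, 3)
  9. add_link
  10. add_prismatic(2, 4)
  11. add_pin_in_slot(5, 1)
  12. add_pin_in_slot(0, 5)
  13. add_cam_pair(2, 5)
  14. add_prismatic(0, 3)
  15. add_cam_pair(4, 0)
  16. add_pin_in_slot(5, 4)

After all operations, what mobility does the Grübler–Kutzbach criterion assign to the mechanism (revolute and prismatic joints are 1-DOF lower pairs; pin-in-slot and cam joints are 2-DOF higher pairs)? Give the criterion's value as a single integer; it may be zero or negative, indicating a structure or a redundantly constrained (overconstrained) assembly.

[1;0;0] (link 0 is ground)
L+ [2;0;0]
L+ [3;0;0]
P(0,1)∈J1 [3;1;0]
L+ [4;1;0]
L+ [5;1;0]
PS(2,1)∈J2 [5;1;1]
PS(3,4)∈J2 [5;1;2]
P(1,3)∈J1 [5;2;2]
L+ [6;2;2]
P(2,4)∈J1 [6;3;2]
PS(5,1)∈J2 [6;3;3]
PS(0,5)∈J2 [6;3;4]
C(2,5)∈J2 [6;3;5]
P(0,3)∈J1 [6;4;5]
C(4,0)∈J2 [6;4;6]
PS(5,4)∈J2 [6;4;7]
mobility = 15 − 8 − 7 = 0

M = 0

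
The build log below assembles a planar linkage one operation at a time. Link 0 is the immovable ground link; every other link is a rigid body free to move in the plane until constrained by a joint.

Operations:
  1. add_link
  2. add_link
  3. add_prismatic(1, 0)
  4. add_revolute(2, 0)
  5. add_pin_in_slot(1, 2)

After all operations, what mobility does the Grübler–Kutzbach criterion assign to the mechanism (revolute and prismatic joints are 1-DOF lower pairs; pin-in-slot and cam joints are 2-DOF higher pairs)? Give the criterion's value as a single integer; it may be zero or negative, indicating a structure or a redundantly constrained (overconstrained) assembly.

link 0 = ground. State L|J1|J2 = 1|0|0
+link1  2|0|0
+link2  3|0|0
P(1,0) f=1→J1  3|1|0
R(2,0) f=1→J1  3|2|0
PS(1,2) f=2→J2  3|2|1
M = 3(3−1)−2·2−1 = 6−4−1 = 1

M = 1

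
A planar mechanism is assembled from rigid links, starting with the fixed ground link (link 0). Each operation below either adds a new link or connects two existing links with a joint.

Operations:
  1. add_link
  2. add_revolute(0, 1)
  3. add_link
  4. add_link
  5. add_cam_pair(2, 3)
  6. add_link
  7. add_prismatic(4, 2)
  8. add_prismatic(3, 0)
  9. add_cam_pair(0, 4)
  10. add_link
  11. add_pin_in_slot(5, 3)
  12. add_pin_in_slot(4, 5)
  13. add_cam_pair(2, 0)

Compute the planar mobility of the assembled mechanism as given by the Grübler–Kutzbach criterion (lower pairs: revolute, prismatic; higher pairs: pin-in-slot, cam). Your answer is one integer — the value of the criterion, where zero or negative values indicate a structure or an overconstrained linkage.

ground; <1,0,0>
#1 <2,0,0>
R:0↔1 J1 <2,1,0>
#2 <3,1,0>
#3 <4,1,0>
C:2↔3 J2 <4,1,1>
#4 <5,1,1>
P:4↔2 J1 <5,2,1>
P:3↔0 J1 <5,3,1>
C:0↔4 J2 <5,3,2>
#5 <6,3,2>
PS:5↔3 J2 <6,3,3>
PS:4↔5 J2 <6,3,4>
C:2↔0 J2 <6,3,5>
3×5 − 2×3 − 1×5 = 4

M = 4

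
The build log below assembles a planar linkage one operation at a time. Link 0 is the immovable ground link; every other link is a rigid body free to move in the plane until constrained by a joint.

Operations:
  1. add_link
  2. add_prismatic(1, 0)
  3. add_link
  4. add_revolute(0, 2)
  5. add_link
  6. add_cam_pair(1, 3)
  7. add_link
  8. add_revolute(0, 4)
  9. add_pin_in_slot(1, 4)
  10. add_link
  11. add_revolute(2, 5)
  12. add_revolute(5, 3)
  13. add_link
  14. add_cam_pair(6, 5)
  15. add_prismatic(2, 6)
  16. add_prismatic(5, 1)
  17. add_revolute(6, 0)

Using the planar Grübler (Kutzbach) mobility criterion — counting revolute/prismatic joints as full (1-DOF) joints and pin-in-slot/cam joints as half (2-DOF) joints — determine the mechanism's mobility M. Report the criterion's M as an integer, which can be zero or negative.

M = -1

ground; <1,0,0>
#1 <2,0,0>
P:1↔0 J1 <2,1,0>
#2 <3,1,0>
R:0↔2 J1 <3,2,0>
#3 <4,2,0>
C:1↔3 J2 <4,2,1>
#4 <5,2,1>
R:0↔4 J1 <5,3,1>
PS:1↔4 J2 <5,3,2>
#5 <6,3,2>
R:2↔5 J1 <6,4,2>
R:5↔3 J1 <6,5,2>
#6 <7,5,2>
C:6↔5 J2 <7,5,3>
P:2↔6 J1 <7,6,3>
P:5↔1 J1 <7,7,3>
R:6↔0 J1 <7,8,3>
3×6 − 2×8 − 1×3 = -1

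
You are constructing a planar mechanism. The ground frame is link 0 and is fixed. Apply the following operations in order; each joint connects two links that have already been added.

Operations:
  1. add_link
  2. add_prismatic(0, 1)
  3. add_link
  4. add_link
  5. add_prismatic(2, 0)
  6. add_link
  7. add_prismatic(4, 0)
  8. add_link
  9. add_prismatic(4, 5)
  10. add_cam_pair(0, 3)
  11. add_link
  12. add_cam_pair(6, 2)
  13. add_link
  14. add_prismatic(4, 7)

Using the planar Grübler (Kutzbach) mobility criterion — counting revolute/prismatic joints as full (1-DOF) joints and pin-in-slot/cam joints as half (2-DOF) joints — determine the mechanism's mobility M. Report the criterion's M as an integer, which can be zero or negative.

link 0 = ground. State L|J1|J2 = 1|0|0
+link1  2|0|0
P(0,1) f=1→J1  2|1|0
+link2  3|1|0
+link3  4|1|0
P(2,0) f=1→J1  4|2|0
+link4  5|2|0
P(4,0) f=1→J1  5|3|0
+link5  6|3|0
P(4,5) f=1→J1  6|4|0
C(0,3) f=2→J2  6|4|1
+link6  7|4|1
C(6,2) f=2→J2  7|4|2
+link7  8|4|2
P(4,7) f=1→J1  8|5|2
M = 3(8−1)−2·5−2 = 21−10−2 = 9

M = 9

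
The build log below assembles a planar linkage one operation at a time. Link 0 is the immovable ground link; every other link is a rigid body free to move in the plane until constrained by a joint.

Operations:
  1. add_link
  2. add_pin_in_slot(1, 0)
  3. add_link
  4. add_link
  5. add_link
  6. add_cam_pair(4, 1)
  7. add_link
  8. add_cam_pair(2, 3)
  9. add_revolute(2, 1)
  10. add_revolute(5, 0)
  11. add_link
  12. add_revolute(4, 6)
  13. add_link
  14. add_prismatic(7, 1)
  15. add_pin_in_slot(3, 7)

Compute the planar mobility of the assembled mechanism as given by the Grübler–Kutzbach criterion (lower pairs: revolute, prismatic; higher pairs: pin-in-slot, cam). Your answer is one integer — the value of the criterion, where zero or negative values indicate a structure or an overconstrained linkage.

ground; <1,0,0>
#1 <2,0,0>
PS:1↔0 J2 <2,0,1>
#2 <3,0,1>
#3 <4,0,1>
#4 <5,0,1>
C:4↔1 J2 <5,0,2>
#5 <6,0,2>
C:2↔3 J2 <6,0,3>
R:2↔1 J1 <6,1,3>
R:5↔0 J1 <6,2,3>
#6 <7,2,3>
R:4↔6 J1 <7,3,3>
#7 <8,3,3>
P:7↔1 J1 <8,4,3>
PS:3↔7 J2 <8,4,4>
3×7 − 2×4 − 1×4 = 9

M = 9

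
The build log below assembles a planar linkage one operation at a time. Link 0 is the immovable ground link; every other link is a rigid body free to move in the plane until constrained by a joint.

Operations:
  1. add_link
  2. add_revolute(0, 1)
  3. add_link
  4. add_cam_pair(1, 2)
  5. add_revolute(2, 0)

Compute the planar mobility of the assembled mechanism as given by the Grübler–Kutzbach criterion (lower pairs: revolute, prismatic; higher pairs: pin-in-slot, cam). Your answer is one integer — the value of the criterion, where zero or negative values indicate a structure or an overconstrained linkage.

M = 1

L=1 J1=0 J2=0
add link → L=2 J1=0 J2=0
R@0,1 dof=1 J1 → L=2 J1=1 J2=0
add link → L=3 J1=1 J2=0
C@1,2 dof=2 J2 → L=3 J1=1 J2=1
R@2,0 dof=1 J1 → L=3 J1=2 J2=1
M=3(L−1)−2J1−J2=3·2−2·2−1=1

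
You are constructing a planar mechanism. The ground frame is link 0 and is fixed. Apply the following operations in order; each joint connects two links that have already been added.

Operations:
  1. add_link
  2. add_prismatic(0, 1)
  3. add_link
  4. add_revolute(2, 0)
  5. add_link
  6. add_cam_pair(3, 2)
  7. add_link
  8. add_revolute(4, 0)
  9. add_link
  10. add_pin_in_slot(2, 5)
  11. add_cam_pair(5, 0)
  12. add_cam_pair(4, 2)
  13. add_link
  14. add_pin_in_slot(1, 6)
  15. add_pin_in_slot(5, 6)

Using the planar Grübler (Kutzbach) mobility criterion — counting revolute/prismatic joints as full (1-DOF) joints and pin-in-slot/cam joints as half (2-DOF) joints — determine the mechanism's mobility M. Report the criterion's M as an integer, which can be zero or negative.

[1;0;0] (link 0 is ground)
L+ [2;0;0]
P(0,1)∈J1 [2;1;0]
L+ [3;1;0]
R(2,0)∈J1 [3;2;0]
L+ [4;2;0]
C(3,2)∈J2 [4;2;1]
L+ [5;2;1]
R(4,0)∈J1 [5;3;1]
L+ [6;3;1]
PS(2,5)∈J2 [6;3;2]
C(5,0)∈J2 [6;3;3]
C(4,2)∈J2 [6;3;4]
L+ [7;3;4]
PS(1,6)∈J2 [7;3;5]
PS(5,6)∈J2 [7;3;6]
mobility = 18 − 6 − 6 = 6

M = 6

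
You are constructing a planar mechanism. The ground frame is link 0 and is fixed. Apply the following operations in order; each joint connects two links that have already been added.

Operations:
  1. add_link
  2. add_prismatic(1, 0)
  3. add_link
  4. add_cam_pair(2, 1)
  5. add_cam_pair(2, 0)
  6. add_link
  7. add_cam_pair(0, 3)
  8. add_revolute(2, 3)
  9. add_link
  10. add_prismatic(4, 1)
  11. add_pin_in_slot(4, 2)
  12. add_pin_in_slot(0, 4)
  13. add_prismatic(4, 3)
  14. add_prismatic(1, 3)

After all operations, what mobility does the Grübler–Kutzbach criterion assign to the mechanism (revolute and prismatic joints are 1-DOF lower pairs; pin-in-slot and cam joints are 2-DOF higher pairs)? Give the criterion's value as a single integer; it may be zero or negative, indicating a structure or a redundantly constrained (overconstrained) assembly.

M = -3

[1;0;0] (link 0 is ground)
L+ [2;0;0]
P(1,0)∈J1 [2;1;0]
L+ [3;1;0]
C(2,1)∈J2 [3;1;1]
C(2,0)∈J2 [3;1;2]
L+ [4;1;2]
C(0,3)∈J2 [4;1;3]
R(2,3)∈J1 [4;2;3]
L+ [5;2;3]
P(4,1)∈J1 [5;3;3]
PS(4,2)∈J2 [5;3;4]
PS(0,4)∈J2 [5;3;5]
P(4,3)∈J1 [5;4;5]
P(1,3)∈J1 [5;5;5]
mobility = 12 − 10 − 5 = -3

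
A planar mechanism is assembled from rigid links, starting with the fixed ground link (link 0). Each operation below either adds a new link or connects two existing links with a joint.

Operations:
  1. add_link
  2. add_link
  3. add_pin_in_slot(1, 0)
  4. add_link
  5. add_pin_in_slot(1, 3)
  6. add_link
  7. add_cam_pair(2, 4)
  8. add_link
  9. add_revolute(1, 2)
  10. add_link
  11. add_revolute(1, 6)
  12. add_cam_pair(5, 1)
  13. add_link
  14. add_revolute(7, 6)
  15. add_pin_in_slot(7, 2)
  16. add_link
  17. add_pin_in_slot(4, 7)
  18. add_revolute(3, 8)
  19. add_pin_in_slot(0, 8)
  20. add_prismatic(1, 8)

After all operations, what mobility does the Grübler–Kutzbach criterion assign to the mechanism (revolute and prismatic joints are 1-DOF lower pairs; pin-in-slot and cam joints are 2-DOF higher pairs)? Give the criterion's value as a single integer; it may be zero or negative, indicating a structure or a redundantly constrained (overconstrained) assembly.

M = 7

[1;0;0] (link 0 is ground)
L+ [2;0;0]
L+ [3;0;0]
PS(1,0)∈J2 [3;0;1]
L+ [4;0;1]
PS(1,3)∈J2 [4;0;2]
L+ [5;0;2]
C(2,4)∈J2 [5;0;3]
L+ [6;0;3]
R(1,2)∈J1 [6;1;3]
L+ [7;1;3]
R(1,6)∈J1 [7;2;3]
C(5,1)∈J2 [7;2;4]
L+ [8;2;4]
R(7,6)∈J1 [8;3;4]
PS(7,2)∈J2 [8;3;5]
L+ [9;3;5]
PS(4,7)∈J2 [9;3;6]
R(3,8)∈J1 [9;4;6]
PS(0,8)∈J2 [9;4;7]
P(1,8)∈J1 [9;5;7]
mobility = 24 − 10 − 7 = 7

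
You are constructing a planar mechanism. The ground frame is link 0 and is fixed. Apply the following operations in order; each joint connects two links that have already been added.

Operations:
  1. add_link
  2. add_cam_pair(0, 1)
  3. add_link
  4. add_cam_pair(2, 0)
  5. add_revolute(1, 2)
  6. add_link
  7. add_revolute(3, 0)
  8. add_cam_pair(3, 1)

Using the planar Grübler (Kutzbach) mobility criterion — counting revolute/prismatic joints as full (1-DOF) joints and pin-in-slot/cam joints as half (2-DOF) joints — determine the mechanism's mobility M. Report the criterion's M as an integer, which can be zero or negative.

[1;0;0] (link 0 is ground)
L+ [2;0;0]
C(0,1)∈J2 [2;0;1]
L+ [3;0;1]
C(2,0)∈J2 [3;0;2]
R(1,2)∈J1 [3;1;2]
L+ [4;1;2]
R(3,0)∈J1 [4;2;2]
C(3,1)∈J2 [4;2;3]
mobility = 9 − 4 − 3 = 2

M = 2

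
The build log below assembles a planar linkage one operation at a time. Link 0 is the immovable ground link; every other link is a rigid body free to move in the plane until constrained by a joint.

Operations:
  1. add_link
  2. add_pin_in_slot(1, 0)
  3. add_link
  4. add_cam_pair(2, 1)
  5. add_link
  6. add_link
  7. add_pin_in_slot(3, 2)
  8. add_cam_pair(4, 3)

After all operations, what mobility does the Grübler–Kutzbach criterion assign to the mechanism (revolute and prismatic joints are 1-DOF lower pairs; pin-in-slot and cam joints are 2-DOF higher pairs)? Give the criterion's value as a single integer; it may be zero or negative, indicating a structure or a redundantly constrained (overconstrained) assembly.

M = 8

L=1 J1=0 J2=0
add link → L=2 J1=0 J2=0
PS@1,0 dof=2 J2 → L=2 J1=0 J2=1
add link → L=3 J1=0 J2=1
C@2,1 dof=2 J2 → L=3 J1=0 J2=2
add link → L=4 J1=0 J2=2
add link → L=5 J1=0 J2=2
PS@3,2 dof=2 J2 → L=5 J1=0 J2=3
C@4,3 dof=2 J2 → L=5 J1=0 J2=4
M=3(L−1)−2J1−J2=3·4−2·0−4=8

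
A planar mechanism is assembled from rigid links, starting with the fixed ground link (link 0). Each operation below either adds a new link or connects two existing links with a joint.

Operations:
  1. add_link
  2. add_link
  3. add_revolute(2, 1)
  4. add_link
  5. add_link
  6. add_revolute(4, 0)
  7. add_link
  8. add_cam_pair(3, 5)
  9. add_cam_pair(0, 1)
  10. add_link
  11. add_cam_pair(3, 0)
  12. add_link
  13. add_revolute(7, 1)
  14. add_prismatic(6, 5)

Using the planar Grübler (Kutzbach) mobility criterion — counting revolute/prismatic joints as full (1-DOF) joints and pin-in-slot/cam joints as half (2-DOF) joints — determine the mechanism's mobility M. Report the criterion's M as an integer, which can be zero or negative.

[1;0;0] (link 0 is ground)
L+ [2;0;0]
L+ [3;0;0]
R(2,1)∈J1 [3;1;0]
L+ [4;1;0]
L+ [5;1;0]
R(4,0)∈J1 [5;2;0]
L+ [6;2;0]
C(3,5)∈J2 [6;2;1]
C(0,1)∈J2 [6;2;2]
L+ [7;2;2]
C(3,0)∈J2 [7;2;3]
L+ [8;2;3]
R(7,1)∈J1 [8;3;3]
P(6,5)∈J1 [8;4;3]
mobility = 21 − 8 − 3 = 10

M = 10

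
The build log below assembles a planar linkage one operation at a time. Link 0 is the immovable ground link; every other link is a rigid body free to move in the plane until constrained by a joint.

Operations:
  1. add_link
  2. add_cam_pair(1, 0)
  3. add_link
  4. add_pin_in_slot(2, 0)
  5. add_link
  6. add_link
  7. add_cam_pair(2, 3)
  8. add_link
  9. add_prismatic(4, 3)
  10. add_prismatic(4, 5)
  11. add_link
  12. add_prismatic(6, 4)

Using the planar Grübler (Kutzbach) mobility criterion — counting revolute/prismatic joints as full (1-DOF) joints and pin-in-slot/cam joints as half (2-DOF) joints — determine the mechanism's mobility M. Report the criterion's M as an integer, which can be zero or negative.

(L,J1,J2)=(1,0,0); link0 fixed
link1: (2,0,0)
C 1-0 [J2]: (2,0,1)
link2: (3,0,1)
PS 2-0 [J2]: (3,0,2)
link3: (4,0,2)
link4: (5,0,2)
C 2-3 [J2]: (5,0,3)
link5: (6,0,3)
P 4-3 [J1]: (6,1,3)
P 4-5 [J1]: (6,2,3)
link6: (7,2,3)
P 6-4 [J1]: (7,3,3)
Grübler: 3·6 − 2·3 − 3 = 9

M = 9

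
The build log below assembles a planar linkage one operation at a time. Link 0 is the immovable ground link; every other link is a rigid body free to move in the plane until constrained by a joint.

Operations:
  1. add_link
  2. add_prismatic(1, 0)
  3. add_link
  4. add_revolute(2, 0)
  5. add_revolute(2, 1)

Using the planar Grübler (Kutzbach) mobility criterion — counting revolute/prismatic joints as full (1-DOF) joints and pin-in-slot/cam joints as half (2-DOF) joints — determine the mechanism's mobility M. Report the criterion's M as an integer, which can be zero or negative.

M = 0

(L,J1,J2)=(1,0,0); link0 fixed
link1: (2,0,0)
P 1-0 [J1]: (2,1,0)
link2: (3,1,0)
R 2-0 [J1]: (3,2,0)
R 2-1 [J1]: (3,3,0)
Grübler: 3·2 − 2·3 − 0 = 0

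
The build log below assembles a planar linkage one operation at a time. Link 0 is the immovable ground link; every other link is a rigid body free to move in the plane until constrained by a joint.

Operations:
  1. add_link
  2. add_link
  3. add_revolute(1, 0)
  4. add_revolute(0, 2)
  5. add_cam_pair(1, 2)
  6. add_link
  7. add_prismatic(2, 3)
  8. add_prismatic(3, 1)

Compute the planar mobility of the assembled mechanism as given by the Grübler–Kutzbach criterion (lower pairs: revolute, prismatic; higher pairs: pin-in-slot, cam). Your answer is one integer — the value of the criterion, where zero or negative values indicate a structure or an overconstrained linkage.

M = 0

[1;0;0] (link 0 is ground)
L+ [2;0;0]
L+ [3;0;0]
R(1,0)∈J1 [3;1;0]
R(0,2)∈J1 [3;2;0]
C(1,2)∈J2 [3;2;1]
L+ [4;2;1]
P(2,3)∈J1 [4;3;1]
P(3,1)∈J1 [4;4;1]
mobility = 9 − 8 − 1 = 0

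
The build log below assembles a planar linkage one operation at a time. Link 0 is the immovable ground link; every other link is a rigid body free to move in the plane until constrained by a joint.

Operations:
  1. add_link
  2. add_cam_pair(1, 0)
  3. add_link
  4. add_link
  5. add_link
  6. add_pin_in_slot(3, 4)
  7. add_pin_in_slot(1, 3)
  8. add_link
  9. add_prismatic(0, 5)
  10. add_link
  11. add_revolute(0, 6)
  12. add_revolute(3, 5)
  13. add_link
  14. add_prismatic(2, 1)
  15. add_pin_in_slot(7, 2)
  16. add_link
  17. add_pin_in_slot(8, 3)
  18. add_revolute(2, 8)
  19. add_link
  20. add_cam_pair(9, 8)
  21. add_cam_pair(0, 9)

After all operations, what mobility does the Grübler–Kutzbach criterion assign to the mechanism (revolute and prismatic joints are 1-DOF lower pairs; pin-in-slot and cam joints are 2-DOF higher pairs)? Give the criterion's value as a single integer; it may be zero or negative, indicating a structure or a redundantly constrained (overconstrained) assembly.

link 0 = ground. State L|J1|J2 = 1|0|0
+link1  2|0|0
C(1,0) f=2→J2  2|0|1
+link2  3|0|1
+link3  4|0|1
+link4  5|0|1
PS(3,4) f=2→J2  5|0|2
PS(1,3) f=2→J2  5|0|3
+link5  6|0|3
P(0,5) f=1→J1  6|1|3
+link6  7|1|3
R(0,6) f=1→J1  7|2|3
R(3,5) f=1→J1  7|3|3
+link7  8|3|3
P(2,1) f=1→J1  8|4|3
PS(7,2) f=2→J2  8|4|4
+link8  9|4|4
PS(8,3) f=2→J2  9|4|5
R(2,8) f=1→J1  9|5|5
+link9  10|5|5
C(9,8) f=2→J2  10|5|6
C(0,9) f=2→J2  10|5|7
M = 3(10−1)−2·5−7 = 27−10−7 = 10

M = 10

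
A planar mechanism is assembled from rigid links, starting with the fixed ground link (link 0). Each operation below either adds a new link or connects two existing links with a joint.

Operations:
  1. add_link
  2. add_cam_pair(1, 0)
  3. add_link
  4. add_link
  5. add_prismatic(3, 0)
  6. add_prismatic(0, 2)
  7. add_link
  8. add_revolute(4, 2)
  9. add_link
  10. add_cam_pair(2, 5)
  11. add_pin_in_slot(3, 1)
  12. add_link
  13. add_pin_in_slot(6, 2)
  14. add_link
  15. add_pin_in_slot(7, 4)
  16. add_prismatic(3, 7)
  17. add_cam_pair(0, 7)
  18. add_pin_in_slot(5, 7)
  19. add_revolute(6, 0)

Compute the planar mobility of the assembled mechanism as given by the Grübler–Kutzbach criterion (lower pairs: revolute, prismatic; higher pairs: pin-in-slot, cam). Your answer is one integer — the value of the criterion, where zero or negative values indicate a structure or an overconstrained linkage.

M = 4

ground; <1,0,0>
#1 <2,0,0>
C:1↔0 J2 <2,0,1>
#2 <3,0,1>
#3 <4,0,1>
P:3↔0 J1 <4,1,1>
P:0↔2 J1 <4,2,1>
#4 <5,2,1>
R:4↔2 J1 <5,3,1>
#5 <6,3,1>
C:2↔5 J2 <6,3,2>
PS:3↔1 J2 <6,3,3>
#6 <7,3,3>
PS:6↔2 J2 <7,3,4>
#7 <8,3,4>
PS:7↔4 J2 <8,3,5>
P:3↔7 J1 <8,4,5>
C:0↔7 J2 <8,4,6>
PS:5↔7 J2 <8,4,7>
R:6↔0 J1 <8,5,7>
3×7 − 2×5 − 1×7 = 4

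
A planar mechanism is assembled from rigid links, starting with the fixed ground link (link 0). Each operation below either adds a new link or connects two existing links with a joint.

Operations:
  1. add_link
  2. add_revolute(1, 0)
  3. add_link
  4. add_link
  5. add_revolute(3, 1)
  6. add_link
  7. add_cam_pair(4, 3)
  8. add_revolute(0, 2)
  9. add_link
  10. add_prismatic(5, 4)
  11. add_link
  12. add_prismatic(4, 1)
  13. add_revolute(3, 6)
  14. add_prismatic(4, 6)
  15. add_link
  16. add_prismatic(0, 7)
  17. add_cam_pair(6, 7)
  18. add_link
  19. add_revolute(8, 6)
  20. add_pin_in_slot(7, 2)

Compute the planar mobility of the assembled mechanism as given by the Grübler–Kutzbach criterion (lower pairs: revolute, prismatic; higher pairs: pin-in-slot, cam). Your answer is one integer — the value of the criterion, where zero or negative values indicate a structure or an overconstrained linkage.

(L,J1,J2)=(1,0,0); link0 fixed
link1: (2,0,0)
R 1-0 [J1]: (2,1,0)
link2: (3,1,0)
link3: (4,1,0)
R 3-1 [J1]: (4,2,0)
link4: (5,2,0)
C 4-3 [J2]: (5,2,1)
R 0-2 [J1]: (5,3,1)
link5: (6,3,1)
P 5-4 [J1]: (6,4,1)
link6: (7,4,1)
P 4-1 [J1]: (7,5,1)
R 3-6 [J1]: (7,6,1)
P 4-6 [J1]: (7,7,1)
link7: (8,7,1)
P 0-7 [J1]: (8,8,1)
C 6-7 [J2]: (8,8,2)
link8: (9,8,2)
R 8-6 [J1]: (9,9,2)
PS 7-2 [J2]: (9,9,3)
Grübler: 3·8 − 2·9 − 3 = 3

M = 3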